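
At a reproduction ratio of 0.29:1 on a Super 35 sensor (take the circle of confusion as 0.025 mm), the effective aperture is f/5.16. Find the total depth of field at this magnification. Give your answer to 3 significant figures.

3.07 mm

At magnification m, DoF ≈ 2·N_eff·c/m² = 2 × 5.16 × 0.025 / 0.29² = 0.258 / 0.0841 ≈ 3.07 mm.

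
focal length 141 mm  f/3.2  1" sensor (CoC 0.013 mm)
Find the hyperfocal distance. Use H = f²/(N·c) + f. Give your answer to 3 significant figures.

478 m

Hyperfocal distance H = f²/(N·c) + f = 141²/(3.2 × 0.013) + 141 = 19881/0.0416 + 141 ≈ 478049.7 mm ≈ 478 m.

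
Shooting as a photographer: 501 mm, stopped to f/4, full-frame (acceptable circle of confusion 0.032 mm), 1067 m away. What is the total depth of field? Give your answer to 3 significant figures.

Hyperfocal distance H = f²/(N·c) + f = 501²/(4 × 0.032) + 501 = 251001/0.128 + 501 ≈ 1961446.3 mm ≈ 1961 m.
Near limit Dn = s·(H − f)/(H + s − 2f) = 1067000 × (1961446.3 − 501) / (1961446.3 + 1067000 − 2 × 501) = 1067000 × 1960945.3 / 3027444.3 ≈ 691120 mm.
Far limit Df = s·(H − f)/(H − s) = 1067000 × (1961446.3 − 501) / (1961446.3 − 1067000) = 1067000 × 1960945.3 / 894446.3 ≈ 2339245 mm.
Depth of field = Df − Dn = 2339245 − 691120 ≈ 1648125 mm ≈ 1650 m.

1650 m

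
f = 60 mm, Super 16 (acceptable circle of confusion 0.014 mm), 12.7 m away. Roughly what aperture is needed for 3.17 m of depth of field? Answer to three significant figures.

f/2.50

Write h = H − f = f²/(N·c). The thin-lens limits are Dn = s·h/(h + (s−f)) and Df = s·h/(h − (s−f)), so DoF = Df − Dn = 2·s·(s−f)·h / (h² − (s−f)²).
That is a quadratic in h: DoF·h² − 2·s·(s−f)·h − DoF·(s−f)² = 0 ⇒ h = (s−f)·(s + √(s² + DoF²)) / DoF = 12640 × (12700 + √(12700² + 3170²)) / 3170 = 12640 × (12700 + 13089.6) / 3170 ≈ 102833 mm.
Then N = f²/(c·h) = 60² / (0.014 × 102833) = 3600 / 1439.7 ≈ 2.50.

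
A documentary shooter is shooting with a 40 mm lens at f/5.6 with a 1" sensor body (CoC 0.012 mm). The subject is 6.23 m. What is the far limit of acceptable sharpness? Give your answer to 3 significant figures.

8.42 m

Hyperfocal distance H = f²/(N·c) + f = 40²/(5.6 × 0.012) + 40 = 1600/0.0672 + 40 ≈ 23849.5 mm ≈ 23.85 m.
Far limit Df = s·(H − f)/(H − s) = 6230 × (23849.5 − 40) / (23849.5 − 6230) = 6230 × 23809.5 / 17619.5 ≈ 8418.7 mm ≈ 8.42 m.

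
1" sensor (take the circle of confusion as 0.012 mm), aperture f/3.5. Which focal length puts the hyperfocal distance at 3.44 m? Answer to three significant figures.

From H = f²/(N·c) + f, with f ≪ H: f ≈ √(H·N·c) = √(3440 × 3.5 × 0.012) = √144.48 ≈ 12.02 mm.
The +f correction barely moves this — solving exactly, f² + N·c·f − N·c·H = 0 ⇒ f = (−N·c + √((N·c)² + 4·N·c·H))/2 = (−0.042 + √577.92)/2 ≈ 11.999 mm, so f ≈ 12.0 mm.

12.0 mm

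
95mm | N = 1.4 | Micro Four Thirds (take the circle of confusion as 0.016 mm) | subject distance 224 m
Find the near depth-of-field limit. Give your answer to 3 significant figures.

144 m

Hyperfocal distance H = f²/(N·c) + f = 95²/(1.4 × 0.016) + 95 = 9025/0.0224 + 95 ≈ 402996.8 mm ≈ 403.0 m.
Near limit Dn = s·(H − f)/(H + s − 2f) = 224000 × (402996.8 − 95) / (402996.8 + 224000 − 2 × 95) = 224000 × 402901.8 / 626806.8 ≈ 143984 mm ≈ 144 m.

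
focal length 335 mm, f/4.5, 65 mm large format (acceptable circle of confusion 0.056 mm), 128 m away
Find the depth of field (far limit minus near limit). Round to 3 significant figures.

Hyperfocal distance H = f²/(N·c) + f = 335²/(4.5 × 0.056) + 335 = 112225/0.252 + 335 ≈ 445672.3 mm ≈ 445.7 m.
Near limit Dn = s·(H − f)/(H + s − 2f) = 128000 × (445672.3 − 335) / (445672.3 + 128000 − 2 × 335) = 128000 × 445337.3 / 573002.3 ≈ 99482 mm.
Far limit Df = s·(H − f)/(H − s) = 128000 × (445672.3 − 335) / (445672.3 − 128000) = 128000 × 445337.3 / 317672.3 ≈ 179440 mm.
Depth of field = Df − Dn = 179440 − 99482 ≈ 79958 mm ≈ 80.0 m.

80.0 m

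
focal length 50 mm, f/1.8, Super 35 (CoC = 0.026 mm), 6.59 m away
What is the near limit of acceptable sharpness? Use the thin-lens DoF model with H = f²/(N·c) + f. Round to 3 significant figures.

5.87 m

Hyperfocal distance H = f²/(N·c) + f = 50²/(1.8 × 0.026) + 50 = 2500/0.0468 + 50 ≈ 53468.8 mm ≈ 53.47 m.
Near limit Dn = s·(H − f)/(H + s − 2f) = 6590 × (53468.8 − 50) / (53468.8 + 6590 − 2 × 50) = 6590 × 53418.8 / 59958.8 ≈ 5871.2 mm ≈ 5.87 m.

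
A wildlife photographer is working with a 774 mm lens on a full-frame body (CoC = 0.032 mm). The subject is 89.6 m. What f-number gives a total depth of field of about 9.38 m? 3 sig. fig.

Write h = H − f = f²/(N·c). The thin-lens limits are Dn = s·h/(h + (s−f)) and Df = s·h/(h − (s−f)), so DoF = Df − Dn = 2·s·(s−f)·h / (h² − (s−f)²).
That is a quadratic in h: DoF·h² − 2·s·(s−f)·h − DoF·(s−f)² = 0 ⇒ h = (s−f)·(s + √(s² + DoF²)) / DoF = 88826 × (89600 + √(89600² + 9380²)) / 9380 = 88826 × (89600 + 90089.6) / 9380 ≈ 1701611 mm.
Then N = f²/(c·h) = 774² / (0.032 × 1701611) = 599076 / 54452 ≈ 11.

f/11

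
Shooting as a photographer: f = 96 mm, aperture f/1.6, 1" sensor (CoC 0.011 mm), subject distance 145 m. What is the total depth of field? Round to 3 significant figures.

Hyperfocal distance H = f²/(N·c) + f = 96²/(1.6 × 0.011) + 96 = 9216/0.0176 + 96 ≈ 523732.4 mm ≈ 523.7 m.
Near limit Dn = s·(H − f)/(H + s − 2f) = 145000 × (523732.4 − 96) / (523732.4 + 145000 − 2 × 96) = 145000 × 523636.4 / 668540.4 ≈ 113572 mm.
Far limit Df = s·(H − f)/(H − s) = 145000 × (523732.4 − 96) / (523732.4 − 145000) = 145000 × 523636.4 / 378732.4 ≈ 200477 mm.
Depth of field = Df − Dn = 200477 − 113572 ≈ 86905 mm ≈ 86.9 m.

86.9 m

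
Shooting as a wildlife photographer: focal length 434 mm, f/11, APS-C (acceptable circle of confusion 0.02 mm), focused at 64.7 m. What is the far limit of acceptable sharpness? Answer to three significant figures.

Hyperfocal distance H = f²/(N·c) + f = 434²/(11 × 0.02) + 434 = 188356/0.22 + 434 ≈ 856597.6 mm ≈ 856.6 m.
Far limit Df = s·(H − f)/(H − s) = 64700 × (856597.6 − 434) / (856597.6 − 64700) = 64700 × 856163.6 / 791897.6 ≈ 69951 mm ≈ 70.0 m.

70.0 m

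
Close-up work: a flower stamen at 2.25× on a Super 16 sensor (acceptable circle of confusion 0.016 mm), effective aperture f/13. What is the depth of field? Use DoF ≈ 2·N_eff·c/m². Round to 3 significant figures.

0.0822 mm

At magnification m, DoF ≈ 2·N_eff·c/m² = 2 × 13 × 0.016 / 2.25² = 0.416 / 5.062 ≈ 0.0822 mm.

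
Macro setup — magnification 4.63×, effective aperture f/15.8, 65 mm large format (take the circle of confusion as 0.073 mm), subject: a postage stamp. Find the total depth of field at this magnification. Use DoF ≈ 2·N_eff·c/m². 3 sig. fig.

0.108 mm

At magnification m, DoF ≈ 2·N_eff·c/m² = 2 × 15.8 × 0.073 / 4.63² = 2.307 / 21.44 ≈ 0.108 mm.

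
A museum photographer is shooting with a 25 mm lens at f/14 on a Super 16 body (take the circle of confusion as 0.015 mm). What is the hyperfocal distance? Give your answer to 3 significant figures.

Hyperfocal distance H = f²/(N·c) + f = 25²/(14 × 0.015) + 25 = 625/0.21 + 25 ≈ 3001.2 mm ≈ 3.00 m.

3.00 m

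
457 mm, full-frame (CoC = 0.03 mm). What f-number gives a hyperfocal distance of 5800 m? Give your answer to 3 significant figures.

f/1.20

Rearrange H = f²/(N·c) + f for N: N = f² / ((H − f)·c).
N = 457² / ((5800000 − 457) × 0.03) = 208849 / 173986 ≈ 1.20.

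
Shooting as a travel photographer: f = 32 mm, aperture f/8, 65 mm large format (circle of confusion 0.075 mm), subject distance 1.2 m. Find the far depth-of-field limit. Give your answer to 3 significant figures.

Hyperfocal distance H = f²/(N·c) + f = 32²/(8 × 0.075) + 32 = 1024/0.6 + 32 ≈ 1738.7 mm ≈ 1.739 m.
Far limit Df = s·(H − f)/(H − s) = 1200 × (1738.7 − 32) / (1738.7 − 1200) = 1200 × 1706.7 / 538.7 ≈ 3802.0 mm ≈ 3.80 m.

3.80 m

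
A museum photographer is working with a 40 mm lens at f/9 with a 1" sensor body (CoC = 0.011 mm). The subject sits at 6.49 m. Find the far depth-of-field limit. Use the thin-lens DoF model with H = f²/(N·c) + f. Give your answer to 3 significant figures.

10.8 m

Hyperfocal distance H = f²/(N·c) + f = 40²/(9 × 0.011) + 40 = 1600/0.099 + 40 ≈ 16201.6 mm ≈ 16.20 m.
Far limit Df = s·(H − f)/(H − s) = 6490 × (16201.6 − 40) / (16201.6 − 6490) = 6490 × 16161.6 / 9711.6 ≈ 10800 mm ≈ 10.8 m.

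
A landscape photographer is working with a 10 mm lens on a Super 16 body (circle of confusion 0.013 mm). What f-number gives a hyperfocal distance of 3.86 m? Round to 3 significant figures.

Rearrange H = f²/(N·c) + f for N: N = f² / ((H − f)·c).
N = 10² / ((3860 − 10) × 0.013) = 100 / 50.05 ≈ 2.00.

f/2.00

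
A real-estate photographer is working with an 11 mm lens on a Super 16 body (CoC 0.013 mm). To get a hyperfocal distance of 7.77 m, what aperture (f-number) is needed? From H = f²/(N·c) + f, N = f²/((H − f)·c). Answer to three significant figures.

Rearrange H = f²/(N·c) + f for N: N = f² / ((H − f)·c).
N = 11² / ((7770 − 11) × 0.013) = 121 / 100.9 ≈ 1.20.

f/1.20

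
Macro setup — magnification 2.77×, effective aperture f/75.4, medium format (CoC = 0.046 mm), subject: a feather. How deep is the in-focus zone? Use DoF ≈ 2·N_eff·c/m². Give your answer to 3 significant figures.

0.904 mm

At magnification m, DoF ≈ 2·N_eff·c/m² = 2 × 75.4 × 0.046 / 2.77² = 6.937 / 7.673 ≈ 0.904 mm.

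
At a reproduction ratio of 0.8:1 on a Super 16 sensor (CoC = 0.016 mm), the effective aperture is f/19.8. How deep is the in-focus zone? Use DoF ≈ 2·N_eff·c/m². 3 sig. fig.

0.990 mm

At magnification m, DoF ≈ 2·N_eff·c/m² = 2 × 19.8 × 0.016 / 0.8² = 0.6336 / 0.64 ≈ 0.99 mm.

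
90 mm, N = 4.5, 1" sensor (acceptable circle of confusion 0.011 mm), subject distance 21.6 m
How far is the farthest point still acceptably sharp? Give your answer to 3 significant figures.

Hyperfocal distance H = f²/(N·c) + f = 90²/(4.5 × 0.011) + 90 = 8100/0.0495 + 90 ≈ 163726.4 mm ≈ 163.7 m.
Far limit Df = s·(H − f)/(H − s) = 21600 × (163726.4 − 90) / (163726.4 − 21600) = 21600 × 163636.4 / 142126.4 ≈ 24869 mm ≈ 24.9 m.

24.9 m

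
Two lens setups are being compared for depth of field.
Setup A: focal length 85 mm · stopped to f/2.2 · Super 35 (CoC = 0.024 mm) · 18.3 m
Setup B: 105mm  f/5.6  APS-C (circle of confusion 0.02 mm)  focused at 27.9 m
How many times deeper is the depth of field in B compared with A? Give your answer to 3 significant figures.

Setup A: H = 85²/(2.2×0.024) + 85 ≈ 136922.1 mm; DoF = Df − Dn = 21110.1 − 16150.2 ≈ 4959.9 mm.
Setup B: H = 105²/(5.6×0.02) + 105 ≈ 98542.5 mm; DoF = Df − Dn = 38878 − 21757 ≈ 17121 mm.
Ratio = 17121 / 4959.9 ≈ 3.45.

3.45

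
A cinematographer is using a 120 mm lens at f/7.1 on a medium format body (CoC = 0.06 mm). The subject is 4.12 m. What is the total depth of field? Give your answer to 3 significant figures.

0.989 m

Hyperfocal distance H = f²/(N·c) + f = 120²/(7.1 × 0.06) + 120 = 14400/0.426 + 120 ≈ 33922.8 mm ≈ 33.92 m.
Near limit Dn = s·(H − f)/(H + s − 2f) = 4120 × (33922.8 − 120) / (33922.8 + 4120 − 2 × 120) = 4120 × 33802.8 / 37802.8 ≈ 3684.05 mm.
Far limit Df = s·(H − f)/(H − s) = 4120 × (33922.8 − 120) / (33922.8 − 4120) = 4120 × 33802.8 / 29802.8 ≈ 4672.97 mm.
Depth of field = Df − Dn = 4672.97 − 3684.05 ≈ 988.92 mm ≈ 0.989 m.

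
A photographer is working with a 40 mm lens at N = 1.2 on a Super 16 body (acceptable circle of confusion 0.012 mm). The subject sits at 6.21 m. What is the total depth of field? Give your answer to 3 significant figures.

Hyperfocal distance H = f²/(N·c) + f = 40²/(1.2 × 0.012) + 40 = 1600/0.0144 + 40 ≈ 111151.1 mm ≈ 111.2 m.
Near limit Dn = s·(H − f)/(H + s − 2f) = 6210 × (111151.1 − 40) / (111151.1 + 6210 − 2 × 40) = 6210 × 111111.1 / 117281.1 ≈ 5883.30 mm.
Far limit Df = s·(H − f)/(H − s) = 6210 × (111151.1 − 40) / (111151.1 − 6210) = 6210 × 111111.1 / 104941.1 ≈ 6575.12 mm.
Depth of field = Df − Dn = 6575.12 − 5883.30 ≈ 691.82 mm ≈ 0.692 m.

0.692 m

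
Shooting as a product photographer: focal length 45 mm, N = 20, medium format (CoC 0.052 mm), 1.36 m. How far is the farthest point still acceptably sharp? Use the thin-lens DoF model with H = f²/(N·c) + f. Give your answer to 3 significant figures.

Hyperfocal distance H = f²/(N·c) + f = 45²/(20 × 0.052) + 45 = 2025/1.04 + 45 ≈ 1992.1 mm ≈ 1.992 m.
Far limit Df = s·(H − f)/(H − s) = 1360 × (1992.1 − 45) / (1992.1 − 1360) = 1360 × 1947.1 / 632.1 ≈ 4189.2 mm ≈ 4.19 m.

4.19 m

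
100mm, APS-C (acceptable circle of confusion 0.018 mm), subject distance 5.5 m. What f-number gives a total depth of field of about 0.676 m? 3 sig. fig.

f/6.30

Write h = H − f = f²/(N·c). The thin-lens limits are Dn = s·h/(h + (s−f)) and Df = s·h/(h − (s−f)), so DoF = Df − Dn = 2·s·(s−f)·h / (h² − (s−f)²).
That is a quadratic in h: DoF·h² − 2·s·(s−f)·h − DoF·(s−f)² = 0 ⇒ h = (s−f)·(s + √(s² + DoF²)) / DoF = 5400 × (5500 + √(5500² + 676²)) / 676 = 5400 × (5500 + 5541.39) / 676 ≈ 88200 mm.
Then N = f²/(c·h) = 100² / (0.018 × 88200) = 10000 / 1587.6 ≈ 6.30.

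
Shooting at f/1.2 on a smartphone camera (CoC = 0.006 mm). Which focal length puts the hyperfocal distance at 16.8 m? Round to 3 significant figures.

11.0 mm

From H = f²/(N·c) + f, with f ≪ H: f ≈ √(H·N·c) = √(16800 × 1.2 × 0.006) = √120.96 ≈ 11.00 mm.
The +f correction barely moves this — solving exactly, f² + N·c·f − N·c·H = 0 ⇒ f = (−N·c + √((N·c)² + 4·N·c·H))/2 = (−0.0072 + √483.84)/2 ≈ 10.995 mm, so f ≈ 11.0 mm.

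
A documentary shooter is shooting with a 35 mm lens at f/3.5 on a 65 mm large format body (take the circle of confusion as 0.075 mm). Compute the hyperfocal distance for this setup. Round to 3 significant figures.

Hyperfocal distance H = f²/(N·c) + f = 35²/(3.5 × 0.075) + 35 = 1225/0.2625 + 35 ≈ 4701.7 mm ≈ 4.70 m.

4.70 m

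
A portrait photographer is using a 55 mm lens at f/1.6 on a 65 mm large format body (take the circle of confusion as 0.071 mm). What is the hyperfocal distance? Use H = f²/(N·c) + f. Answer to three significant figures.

Hyperfocal distance H = f²/(N·c) + f = 55²/(1.6 × 0.071) + 55 = 3025/0.1136 + 55 ≈ 26683.5 mm ≈ 26.7 m.

26.7 m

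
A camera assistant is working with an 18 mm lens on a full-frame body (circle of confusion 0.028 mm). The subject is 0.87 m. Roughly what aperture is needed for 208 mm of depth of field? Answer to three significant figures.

f/1.60

Write h = H − f = f²/(N·c). The thin-lens limits are Dn = s·h/(h + (s−f)) and Df = s·h/(h − (s−f)), so DoF = Df − Dn = 2·s·(s−f)·h / (h² − (s−f)²).
That is a quadratic in h: DoF·h² − 2·s·(s−f)·h − DoF·(s−f)² = 0 ⇒ h = (s−f)·(s + √(s² + DoF²)) / DoF = 852 × (870 + √(870² + 208²)) / 208 = 852 × (870 + 894.519) / 208 ≈ 7227.7 mm.
Then N = f²/(c·h) = 18² / (0.028 × 7227.7) = 324 / 202.38 ≈ 1.60.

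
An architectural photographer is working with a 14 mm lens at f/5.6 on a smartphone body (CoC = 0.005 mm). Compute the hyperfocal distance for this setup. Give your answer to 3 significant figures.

7.01 m

Hyperfocal distance H = f²/(N·c) + f = 14²/(5.6 × 0.005) + 14 = 196/0.028 + 14 ≈ 7014.0 mm ≈ 7.01 m.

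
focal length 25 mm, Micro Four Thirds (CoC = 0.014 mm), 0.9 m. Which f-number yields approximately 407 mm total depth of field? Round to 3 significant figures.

Write h = H − f = f²/(N·c). The thin-lens limits are Dn = s·h/(h + (s−f)) and Df = s·h/(h − (s−f)), so DoF = Df − Dn = 2·s·(s−f)·h / (h² − (s−f)²).
That is a quadratic in h: DoF·h² − 2·s·(s−f)·h − DoF·(s−f)² = 0 ⇒ h = (s−f)·(s + √(s² + DoF²)) / DoF = 875 × (900 + √(900² + 407²)) / 407 = 875 × (900 + 987.749) / 407 ≈ 4058.4 mm.
Then N = f²/(c·h) = 25² / (0.014 × 4058.4) = 625 / 56.818 ≈ 11.

f/11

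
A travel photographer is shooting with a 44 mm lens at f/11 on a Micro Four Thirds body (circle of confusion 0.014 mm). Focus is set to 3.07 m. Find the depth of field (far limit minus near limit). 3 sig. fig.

1.57 m

Hyperfocal distance H = f²/(N·c) + f = 44²/(11 × 0.014) + 44 = 1936/0.154 + 44 ≈ 12615.4 mm ≈ 12.62 m.
Near limit Dn = s·(H − f)/(H + s − 2f) = 3070 × (12615.4 − 44) / (12615.4 + 3070 − 2 × 44) = 3070 × 12571.4 / 15597.4 ≈ 2474.4 mm.
Far limit Df = s·(H − f)/(H − s) = 3070 × (12615.4 − 44) / (12615.4 − 3070) = 3070 × 12571.4 / 9545.4 ≈ 4043.2 mm.
Depth of field = Df − Dn = 4043.2 − 2474.4 ≈ 1568.8 mm ≈ 1.57 m.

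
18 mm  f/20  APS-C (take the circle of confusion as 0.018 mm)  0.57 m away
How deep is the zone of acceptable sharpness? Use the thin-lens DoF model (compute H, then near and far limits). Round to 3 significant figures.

Hyperfocal distance H = f²/(N·c) + f = 18²/(20 × 0.018) + 18 = 324/0.36 + 18 ≈ 918.0 mm ≈ 0.918 m.
Near limit Dn = s·(H − f)/(H + s − 2f) = 570 × (918.0 − 18) / (918.0 + 570 − 2 × 18) = 570 × 900.0 / 1452.0 ≈ 353.3 mm.
Far limit Df = s·(H − f)/(H − s) = 570 × (918.0 − 18) / (918.0 − 570) = 570 × 900.0 / 348.0 ≈ 1474.1 mm.
Depth of field = Df − Dn = 1474.1 − 353.3 ≈ 1120.8 mm ≈ 1.12 m.

1.12 m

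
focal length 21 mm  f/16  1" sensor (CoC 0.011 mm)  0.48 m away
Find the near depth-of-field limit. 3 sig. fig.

Hyperfocal distance H = f²/(N·c) + f = 21²/(16 × 0.011) + 21 = 441/0.176 + 21 ≈ 2526.7 mm ≈ 2.527 m.
Near limit Dn = s·(H − f)/(H + s − 2f) = 480 × (2526.7 − 21) / (2526.7 + 480 − 2 × 21) = 480 × 2505.7 / 2964.7 ≈ 405.69 mm.

406 mm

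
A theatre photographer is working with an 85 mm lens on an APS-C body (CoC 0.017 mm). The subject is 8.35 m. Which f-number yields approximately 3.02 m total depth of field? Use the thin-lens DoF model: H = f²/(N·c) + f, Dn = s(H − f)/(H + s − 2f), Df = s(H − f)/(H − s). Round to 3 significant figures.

f/9.01

Write h = H − f = f²/(N·c). The thin-lens limits are Dn = s·h/(h + (s−f)) and Df = s·h/(h − (s−f)), so DoF = Df − Dn = 2·s·(s−f)·h / (h² − (s−f)²).
That is a quadratic in h: DoF·h² − 2·s·(s−f)·h − DoF·(s−f)² = 0 ⇒ h = (s−f)·(s + √(s² + DoF²)) / DoF = 8265 × (8350 + √(8350² + 3020²)) / 3020 = 8265 × (8350 + 8879.35) / 3020 ≈ 47153 mm.
Then N = f²/(c·h) = 85² / (0.017 × 47153) = 7225 / 801.59 ≈ 9.01.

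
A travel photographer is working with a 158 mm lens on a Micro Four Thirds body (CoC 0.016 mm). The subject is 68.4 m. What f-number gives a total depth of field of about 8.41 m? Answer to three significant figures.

f/1.40

Write h = H − f = f²/(N·c). The thin-lens limits are Dn = s·h/(h + (s−f)) and Df = s·h/(h − (s−f)), so DoF = Df − Dn = 2·s·(s−f)·h / (h² − (s−f)²).
That is a quadratic in h: DoF·h² − 2·s·(s−f)·h − DoF·(s−f)² = 0 ⇒ h = (s−f)·(s + √(s² + DoF²)) / DoF = 68242 × (68400 + √(68400² + 8410²)) / 8410 = 68242 × (68400 + 68915.1) / 8410 ≈ 1114228 mm.
Then N = f²/(c·h) = 158² / (0.016 × 1114228) = 24964 / 17828 ≈ 1.40.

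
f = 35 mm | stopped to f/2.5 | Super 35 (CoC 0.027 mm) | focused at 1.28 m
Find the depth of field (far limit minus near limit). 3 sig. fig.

Hyperfocal distance H = f²/(N·c) + f = 35²/(2.5 × 0.027) + 35 = 1225/0.0675 + 35 ≈ 18183.1 mm ≈ 18.18 m.
Near limit Dn = s·(H − f)/(H + s − 2f) = 1280 × (18183.1 − 35) / (18183.1 + 1280 − 2 × 35) = 1280 × 18148.1 / 19393.1 ≈ 1197.83 mm.
Far limit Df = s·(H − f)/(H − s) = 1280 × (18183.1 − 35) / (18183.1 − 1280) = 1280 × 18148.1 / 16903.1 ≈ 1374.28 mm.
Depth of field = Df − Dn = 1374.28 − 1197.83 ≈ 176.45 mm.

176 mm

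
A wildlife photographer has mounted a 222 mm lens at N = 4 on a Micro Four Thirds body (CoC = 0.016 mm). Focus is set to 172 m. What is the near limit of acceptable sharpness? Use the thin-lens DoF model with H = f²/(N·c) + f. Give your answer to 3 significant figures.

Hyperfocal distance H = f²/(N·c) + f = 222²/(4 × 0.016) + 222 = 49284/0.064 + 222 ≈ 770284.5 mm ≈ 770.3 m.
Near limit Dn = s·(H − f)/(H + s − 2f) = 172000 × (770284.5 − 222) / (770284.5 + 172000 − 2 × 222) = 172000 × 770062.5 / 941840.5 ≈ 140630 mm ≈ 141 m.

141 m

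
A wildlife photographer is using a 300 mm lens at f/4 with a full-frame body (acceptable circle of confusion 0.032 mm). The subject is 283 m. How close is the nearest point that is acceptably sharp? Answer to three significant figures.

Hyperfocal distance H = f²/(N·c) + f = 300²/(4 × 0.032) + 300 = 90000/0.128 + 300 ≈ 703425.0 mm ≈ 703.4 m.
Near limit Dn = s·(H − f)/(H + s − 2f) = 283000 × (703425.0 − 300) / (703425.0 + 283000 − 2 × 300) = 283000 × 703125.0 / 985825.0 ≈ 201846 mm ≈ 202 m.

202 m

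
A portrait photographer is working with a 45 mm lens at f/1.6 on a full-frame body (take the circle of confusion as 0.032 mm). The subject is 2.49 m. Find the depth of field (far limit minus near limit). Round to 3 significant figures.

Hyperfocal distance H = f²/(N·c) + f = 45²/(1.6 × 0.032) + 45 = 2025/0.0512 + 45 ≈ 39595.8 mm ≈ 39.60 m.
Near limit Dn = s·(H − f)/(H + s − 2f) = 2490 × (39595.8 − 45) / (39595.8 + 2490 − 2 × 45) = 2490 × 39550.8 / 41995.8 ≈ 2345.03 mm.
Far limit Df = s·(H − f)/(H − s) = 2490 × (39595.8 − 45) / (39595.8 − 2490) = 2490 × 39550.8 / 37105.8 ≈ 2654.07 mm.
Depth of field = Df − Dn = 2654.07 − 2345.03 ≈ 309.04 mm.

309 mm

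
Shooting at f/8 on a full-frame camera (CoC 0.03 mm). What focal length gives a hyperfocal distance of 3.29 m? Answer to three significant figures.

From H = f²/(N·c) + f, with f ≪ H: f ≈ √(H·N·c) = √(3290 × 8 × 0.03) = √789.60 ≈ 28.10 mm.
Exact: f² + N·c·f − N·c·H = 0 ⇒ f = (−N·c + √((N·c)² + 4·N·c·H))/2 = (−0.24 + √3158.5)/2 ≈ 27.980 mm ≈ 28.0 mm.

28.0 mm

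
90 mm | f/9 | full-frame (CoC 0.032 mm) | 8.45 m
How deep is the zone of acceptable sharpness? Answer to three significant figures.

Hyperfocal distance H = f²/(N·c) + f = 90²/(9 × 0.032) + 90 = 8100/0.288 + 90 ≈ 28215.0 mm ≈ 28.21 m.
Near limit Dn = s·(H − f)/(H + s − 2f) = 8450 × (28215.0 − 90) / (28215.0 + 8450 − 2 × 90) = 8450 × 28125.0 / 36485.0 ≈ 6513.8 mm.
Far limit Df = s·(H − f)/(H − s) = 8450 × (28215.0 − 90) / (28215.0 − 8450) = 8450 × 28125.0 / 19765.0 ≈ 12024.1 mm.
Depth of field = Df − Dn = 12024.1 − 6513.8 ≈ 5510.3 mm ≈ 5.51 m.

5.51 m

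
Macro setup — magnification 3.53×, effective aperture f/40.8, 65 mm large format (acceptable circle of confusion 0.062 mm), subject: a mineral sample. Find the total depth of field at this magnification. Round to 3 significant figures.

At magnification m, DoF ≈ 2·N_eff·c/m² = 2 × 40.8 × 0.062 / 3.53² = 5.059 / 12.46 ≈ 0.406 mm.

0.406 mm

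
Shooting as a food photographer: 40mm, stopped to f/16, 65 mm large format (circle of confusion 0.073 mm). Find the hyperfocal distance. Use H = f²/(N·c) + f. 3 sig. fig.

Hyperfocal distance H = f²/(N·c) + f = 40²/(16 × 0.073) + 40 = 1600/1.168 + 40 ≈ 1409.9 mm ≈ 1.41 m.

1.41 m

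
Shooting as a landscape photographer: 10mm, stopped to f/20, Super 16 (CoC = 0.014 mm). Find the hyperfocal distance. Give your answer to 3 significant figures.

Hyperfocal distance H = f²/(N·c) + f = 10²/(20 × 0.014) + 10 = 100/0.28 + 10 ≈ 367.1 mm ≈ 0.367 m.

367 mm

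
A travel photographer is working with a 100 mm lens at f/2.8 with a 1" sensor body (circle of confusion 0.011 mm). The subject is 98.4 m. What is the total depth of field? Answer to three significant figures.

65.6 m

Hyperfocal distance H = f²/(N·c) + f = 100²/(2.8 × 0.011) + 100 = 10000/0.0308 + 100 ≈ 324775.3 mm ≈ 324.8 m.
Near limit Dn = s·(H − f)/(H + s − 2f) = 98400 × (324775.3 − 100) / (324775.3 + 98400 − 2 × 100) = 98400 × 324675.3 / 422975.3 ≈ 75532 mm.
Far limit Df = s·(H − f)/(H − s) = 98400 × (324775.3 − 100) / (324775.3 − 98400) = 98400 × 324675.3 / 226375.3 ≈ 141129 mm.
Depth of field = Df − Dn = 141129 − 75532 ≈ 65597 mm ≈ 65.6 m.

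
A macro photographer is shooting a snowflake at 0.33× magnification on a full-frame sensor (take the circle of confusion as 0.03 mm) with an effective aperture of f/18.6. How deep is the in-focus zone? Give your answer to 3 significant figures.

At magnification m, DoF ≈ 2·N_eff·c/m² = 2 × 18.6 × 0.03 / 0.33² = 1.116 / 0.1089 ≈ 10.2 mm.

10.2 mm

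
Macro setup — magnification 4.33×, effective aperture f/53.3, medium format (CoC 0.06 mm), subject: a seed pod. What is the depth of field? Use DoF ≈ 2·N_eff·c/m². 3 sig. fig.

0.341 mm

At magnification m, DoF ≈ 2·N_eff·c/m² = 2 × 53.3 × 0.06 / 4.33² = 6.396 / 18.75 ≈ 0.341 mm.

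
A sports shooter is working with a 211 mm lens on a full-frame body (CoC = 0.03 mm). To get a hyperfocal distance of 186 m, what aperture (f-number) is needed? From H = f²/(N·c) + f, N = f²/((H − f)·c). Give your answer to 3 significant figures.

Rearrange H = f²/(N·c) + f for N: N = f² / ((H − f)·c).
N = 211² / ((186000 − 211) × 0.03) = 44521 / 5574 ≈ 7.99.

f/7.99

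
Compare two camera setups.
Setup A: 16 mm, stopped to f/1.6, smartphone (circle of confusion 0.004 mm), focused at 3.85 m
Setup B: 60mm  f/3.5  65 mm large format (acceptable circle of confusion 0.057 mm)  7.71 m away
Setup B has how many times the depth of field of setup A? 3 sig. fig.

Setup A: H = 16²/(1.6×0.004) + 16 ≈ 40016.0 mm; DoF = Df − Dn = 4258.14 − 3513.25 ≈ 744.89 mm.
Setup B: H = 60²/(3.5×0.057) + 60 ≈ 18105.1 mm; DoF = Df − Dn = 13384.0 − 5414.6 ≈ 7969.4 mm.
Ratio = 7969.4 / 744.89 ≈ 10.7.

10.7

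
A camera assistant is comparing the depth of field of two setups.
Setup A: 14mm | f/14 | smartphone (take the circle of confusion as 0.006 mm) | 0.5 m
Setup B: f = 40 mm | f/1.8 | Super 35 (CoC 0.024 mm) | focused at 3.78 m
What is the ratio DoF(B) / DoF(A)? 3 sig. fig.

Setup A: H = 14²/(14×0.006) + 14 ≈ 2347.3 mm; DoF = Df − Dn = 631.54 − 413.81 ≈ 217.73 mm.
Setup B: H = 40²/(1.8×0.024) + 40 ≈ 37077.0 mm; DoF = Df − Dn = 4204.58 − 3433.30 ≈ 771.28 mm.
Ratio = 771.28 / 217.73 ≈ 3.54.

3.54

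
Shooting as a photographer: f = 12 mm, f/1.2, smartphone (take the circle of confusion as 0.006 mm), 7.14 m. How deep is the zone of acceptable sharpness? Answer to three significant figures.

Hyperfocal distance H = f²/(N·c) + f = 12²/(1.2 × 0.006) + 12 = 144/0.0072 + 12 ≈ 20012.0 mm ≈ 20.01 m.
Near limit Dn = s·(H − f)/(H + s − 2f) = 7140 × (20012.0 − 12) / (20012.0 + 7140 − 2 × 12) = 7140 × 20000.0 / 27128.0 ≈ 5263.9 mm.
Far limit Df = s·(H − f)/(H − s) = 7140 × (20012.0 − 12) / (20012.0 − 7140) = 7140 × 20000.0 / 12872.0 ≈ 11093.8 mm.
Depth of field = Df − Dn = 11093.8 − 5263.9 ≈ 5829.9 mm ≈ 5.83 m.

5.83 m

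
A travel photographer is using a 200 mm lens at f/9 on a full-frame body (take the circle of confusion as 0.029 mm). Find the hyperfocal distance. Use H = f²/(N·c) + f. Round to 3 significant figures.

Hyperfocal distance H = f²/(N·c) + f = 200²/(9 × 0.029) + 200 = 40000/0.261 + 200 ≈ 153456.7 mm ≈ 153 m.

153 m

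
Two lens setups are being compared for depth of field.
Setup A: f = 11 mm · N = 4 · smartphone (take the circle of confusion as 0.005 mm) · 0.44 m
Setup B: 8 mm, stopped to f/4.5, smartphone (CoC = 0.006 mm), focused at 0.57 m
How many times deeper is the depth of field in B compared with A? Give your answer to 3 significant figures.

Setup A: H = 11²/(4×0.005) + 11 ≈ 6061.0 mm; DoF = Df − Dn = 473.581 − 410.866 ≈ 62.715 mm.
Setup B: H = 8²/(4.5×0.006) + 8 ≈ 2378.4 mm; DoF = Df − Dn = 747.14 − 460.76 ≈ 286.38 mm.
Ratio = 286.38 / 62.715 ≈ 4.57.

4.57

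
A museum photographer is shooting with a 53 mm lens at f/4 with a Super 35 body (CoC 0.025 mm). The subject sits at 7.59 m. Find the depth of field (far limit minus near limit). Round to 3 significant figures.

4.39 m

Hyperfocal distance H = f²/(N·c) + f = 53²/(4 × 0.025) + 53 = 2809/0.1 + 53 ≈ 28143.0 mm ≈ 28.14 m.
Near limit Dn = s·(H − f)/(H + s − 2f) = 7590 × (28143.0 − 53) / (28143.0 + 7590 − 2 × 53) = 7590 × 28090.0 / 35627.0 ≈ 5984.3 mm.
Far limit Df = s·(H − f)/(H − s) = 7590 × (28143.0 − 53) / (28143.0 − 7590) = 7590 × 28090.0 / 20553.0 ≈ 10373.3 mm.
Depth of field = Df − Dn = 10373.3 − 5984.3 ≈ 4389.0 mm ≈ 4.39 m.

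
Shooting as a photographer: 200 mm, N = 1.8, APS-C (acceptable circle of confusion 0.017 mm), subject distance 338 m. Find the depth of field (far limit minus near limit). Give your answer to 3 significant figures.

187 m

Hyperfocal distance H = f²/(N·c) + f = 200²/(1.8 × 0.017) + 200 = 40000/0.0306 + 200 ≈ 1307389.5 mm ≈ 1307 m.
Near limit Dn = s·(H − f)/(H + s − 2f) = 338000 × (1307389.5 − 200) / (1307389.5 + 338000 − 2 × 200) = 338000 × 1307189.5 / 1644989.5 ≈ 268591 mm.
Far limit Df = s·(H − f)/(H − s) = 338000 × (1307389.5 − 200) / (1307389.5 − 338000) = 338000 × 1307189.5 / 969389.5 ≈ 455782 mm.
Depth of field = Df − Dn = 455782 − 268591 ≈ 187191 mm ≈ 187 m.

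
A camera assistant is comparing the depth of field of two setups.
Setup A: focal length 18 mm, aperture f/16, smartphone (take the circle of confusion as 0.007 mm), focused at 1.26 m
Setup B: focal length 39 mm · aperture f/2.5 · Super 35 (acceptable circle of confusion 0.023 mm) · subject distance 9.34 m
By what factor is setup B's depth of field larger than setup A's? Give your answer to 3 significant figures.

Setup A: H = 18²/(16×0.007) + 18 ≈ 2910.9 mm; DoF = Df − Dn = 2207.9 − 881.5 ≈ 1326.4 mm.
Setup B: H = 39²/(2.5×0.023) + 39 ≈ 26491.2 mm; DoF = Df − Dn = 14405.0 − 6910.2 ≈ 7494.8 mm.
Ratio = 7494.8 / 1326.4 ≈ 5.65.

5.65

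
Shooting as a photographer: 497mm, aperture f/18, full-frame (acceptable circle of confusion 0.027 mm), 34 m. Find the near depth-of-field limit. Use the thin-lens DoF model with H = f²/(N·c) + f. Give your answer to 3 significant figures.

Hyperfocal distance H = f²/(N·c) + f = 497²/(18 × 0.027) + 497 = 247009/0.486 + 497 ≈ 508746.0 mm ≈ 508.7 m.
Near limit Dn = s·(H − f)/(H + s − 2f) = 34000 × (508746.0 − 497) / (508746.0 + 34000 − 2 × 497) = 34000 × 508249.0 / 541752.0 ≈ 31897 mm ≈ 31.9 m.

31.9 m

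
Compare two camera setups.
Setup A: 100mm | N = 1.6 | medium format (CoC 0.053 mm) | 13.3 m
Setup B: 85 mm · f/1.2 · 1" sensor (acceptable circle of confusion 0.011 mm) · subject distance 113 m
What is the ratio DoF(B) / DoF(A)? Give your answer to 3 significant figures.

Setup A: H = 100²/(1.6×0.053) + 100 ≈ 118024.5 mm; DoF = Df − Dn = 14976.4 − 11961.1 ≈ 3015.3 mm.
Setup B: H = 85²/(1.2×0.011) + 85 ≈ 547433.5 mm; DoF = Df − Dn = 142370 − 93675 ≈ 48695 mm.
Ratio = 48695 / 3015.3 ≈ 16.1.

16.1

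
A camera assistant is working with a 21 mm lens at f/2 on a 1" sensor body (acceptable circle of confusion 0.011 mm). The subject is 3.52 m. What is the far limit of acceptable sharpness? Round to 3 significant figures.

4.26 m

Hyperfocal distance H = f²/(N·c) + f = 21²/(2 × 0.011) + 21 = 441/0.022 + 21 ≈ 20066.5 mm ≈ 20.07 m.
Far limit Df = s·(H − f)/(H − s) = 3520 × (20066.5 − 21) / (20066.5 − 3520) = 3520 × 20045.5 / 16546.5 ≈ 4264.4 mm ≈ 4.26 m.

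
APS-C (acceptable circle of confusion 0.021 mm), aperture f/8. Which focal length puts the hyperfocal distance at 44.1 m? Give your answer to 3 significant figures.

86.0 mm

From H = f²/(N·c) + f, with f ≪ H: f ≈ √(H·N·c) = √(44100 × 8 × 0.021) = √7408.8 ≈ 86.07 mm.
Exact: f² + N·c·f − N·c·H = 0 ⇒ f = (−N·c + √((N·c)² + 4·N·c·H))/2 = (−0.168 + √29635)/2 ≈ 85.990 mm ≈ 86.0 mm.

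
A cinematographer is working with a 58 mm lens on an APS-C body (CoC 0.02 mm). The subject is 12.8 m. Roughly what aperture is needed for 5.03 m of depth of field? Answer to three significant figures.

Write h = H − f = f²/(N·c). The thin-lens limits are Dn = s·h/(h + (s−f)) and Df = s·h/(h − (s−f)), so DoF = Df − Dn = 2·s·(s−f)·h / (h² − (s−f)²).
That is a quadratic in h: DoF·h² − 2·s·(s−f)·h − DoF·(s−f)² = 0 ⇒ h = (s−f)·(s + √(s² + DoF²)) / DoF = 12742 × (12800 + √(12800² + 5030²)) / 5030 = 12742 × (12800 + 13752.9) / 5030 ≈ 67264 mm.
Then N = f²/(c·h) = 58² / (0.02 × 67264) = 3364 / 1345.3 ≈ 2.50.

f/2.50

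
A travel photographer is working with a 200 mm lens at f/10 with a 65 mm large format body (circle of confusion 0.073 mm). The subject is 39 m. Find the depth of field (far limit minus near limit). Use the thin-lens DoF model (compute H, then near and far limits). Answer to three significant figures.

111 m

Hyperfocal distance H = f²/(N·c) + f = 200²/(10 × 0.073) + 200 = 40000/0.73 + 200 ≈ 54994.5 mm ≈ 54.99 m.
Near limit Dn = s·(H − f)/(H + s − 2f) = 39000 × (54994.5 − 200) / (54994.5 + 39000 − 2 × 200) = 39000 × 54794.5 / 93594.5 ≈ 22832 mm.
Far limit Df = s·(H − f)/(H − s) = 39000 × (54994.5 − 200) / (54994.5 − 39000) = 39000 × 54794.5 / 15994.5 ≈ 133607 mm.
Depth of field = Df − Dn = 133607 − 22832 ≈ 110775 mm ≈ 111 m.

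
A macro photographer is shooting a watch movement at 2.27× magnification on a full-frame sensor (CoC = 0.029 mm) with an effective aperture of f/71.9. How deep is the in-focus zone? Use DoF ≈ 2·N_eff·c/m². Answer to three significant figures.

At magnification m, DoF ≈ 2·N_eff·c/m² = 2 × 71.9 × 0.029 / 2.27² = 4.17 / 5.153 ≈ 0.809 mm.

0.809 mm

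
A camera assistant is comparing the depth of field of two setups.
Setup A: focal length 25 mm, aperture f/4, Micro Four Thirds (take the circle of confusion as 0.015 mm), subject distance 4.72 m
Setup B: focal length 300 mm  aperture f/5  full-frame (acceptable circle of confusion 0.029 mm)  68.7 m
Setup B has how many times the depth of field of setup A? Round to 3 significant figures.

2.87

Setup A: H = 25²/(4×0.015) + 25 ≈ 10441.7 mm; DoF = Df − Dn = 8593.1 − 3253.6 ≈ 5339.5 mm.
Setup B: H = 300²/(5×0.029) + 300 ≈ 620989.7 mm; DoF = Df − Dn = 77208 − 61881 ≈ 15327 mm.
Ratio = 15327 / 5339.5 ≈ 2.87.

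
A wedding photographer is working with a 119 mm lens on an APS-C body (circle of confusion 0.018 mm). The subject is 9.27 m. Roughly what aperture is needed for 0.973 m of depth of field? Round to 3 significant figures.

Write h = H − f = f²/(N·c). The thin-lens limits are Dn = s·h/(h + (s−f)) and Df = s·h/(h − (s−f)), so DoF = Df − Dn = 2·s·(s−f)·h / (h² − (s−f)²).
That is a quadratic in h: DoF·h² − 2·s·(s−f)·h − DoF·(s−f)² = 0 ⇒ h = (s−f)·(s + √(s² + DoF²)) / DoF = 9151 × (9270 + √(9270² + 973²)) / 973 = 9151 × (9270 + 9320.92) / 973 ≈ 174846 mm.
Then N = f²/(c·h) = 119² / (0.018 × 174846) = 14161 / 3147.2 ≈ 4.50.

f/4.50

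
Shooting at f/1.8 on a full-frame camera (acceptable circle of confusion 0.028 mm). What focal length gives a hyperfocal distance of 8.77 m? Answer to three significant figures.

From H = f²/(N·c) + f, with f ≪ H: f ≈ √(H·N·c) = √(8770 × 1.8 × 0.028) = √442.01 ≈ 21.02 mm.
The +f correction barely moves this — solving exactly, f² + N·c·f − N·c·H = 0 ⇒ f = (−N·c + √((N·c)² + 4·N·c·H))/2 = (−0.0504 + √1768.0)/2 ≈ 20.999 mm, so f ≈ 21.0 mm.

21.0 mm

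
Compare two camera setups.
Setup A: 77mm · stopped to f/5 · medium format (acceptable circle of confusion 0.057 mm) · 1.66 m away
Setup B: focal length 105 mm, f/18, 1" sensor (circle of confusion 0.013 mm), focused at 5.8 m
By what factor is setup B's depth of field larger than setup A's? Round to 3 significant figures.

Setup A: H = 77²/(5×0.057) + 77 ≈ 20880.5 mm; DoF = Df − Dn = 1796.72 − 1542.62 ≈ 254.10 mm.
Setup B: H = 105²/(18×0.013) + 105 ≈ 47220.4 mm; DoF = Df − Dn = 6597.5 − 5174.5 ≈ 1423.0 mm.
Ratio = 1423.0 / 254.10 ≈ 5.60.

5.60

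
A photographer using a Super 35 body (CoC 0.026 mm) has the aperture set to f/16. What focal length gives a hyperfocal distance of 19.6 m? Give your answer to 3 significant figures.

From H = f²/(N·c) + f, with f ≪ H: f ≈ √(H·N·c) = √(19600 × 16 × 0.026) = √8153.6 ≈ 90.30 mm.
Exact: f² + N·c·f − N·c·H = 0 ⇒ f = (−N·c + √((N·c)² + 4·N·c·H))/2 = (−0.416 + √32615)/2 ≈ 90.090 mm ≈ 90.1 mm.

90.1 mm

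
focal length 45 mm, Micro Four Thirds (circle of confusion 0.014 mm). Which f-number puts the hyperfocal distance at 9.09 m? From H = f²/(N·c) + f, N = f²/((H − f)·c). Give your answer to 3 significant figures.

Rearrange H = f²/(N·c) + f for N: N = f² / ((H − f)·c).
N = 45² / ((9090 − 45) × 0.014) = 2025 / 126.6 ≈ 16.

f/16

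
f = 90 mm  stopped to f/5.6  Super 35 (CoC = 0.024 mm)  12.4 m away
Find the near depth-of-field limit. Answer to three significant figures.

10.3 m

Hyperfocal distance H = f²/(N·c) + f = 90²/(5.6 × 0.024) + 90 = 8100/0.1344 + 90 ≈ 60357.9 mm ≈ 60.36 m.
Near limit Dn = s·(H − f)/(H + s − 2f) = 12400 × (60357.9 − 90) / (60357.9 + 12400 − 2 × 90) = 12400 × 60267.9 / 72577.9 ≈ 10297 mm ≈ 10.3 m.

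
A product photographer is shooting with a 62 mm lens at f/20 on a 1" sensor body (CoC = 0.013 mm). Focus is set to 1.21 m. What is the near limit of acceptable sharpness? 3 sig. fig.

1.12 m

Hyperfocal distance H = f²/(N·c) + f = 62²/(20 × 0.013) + 62 = 3844/0.26 + 62 ≈ 14846.6 mm ≈ 14.85 m.
Near limit Dn = s·(H − f)/(H + s − 2f) = 1210 × (14846.6 − 62) / (14846.6 + 1210 − 2 × 62) = 1210 × 14784.6 / 15932.6 ≈ 1122.8 mm ≈ 1.12 m.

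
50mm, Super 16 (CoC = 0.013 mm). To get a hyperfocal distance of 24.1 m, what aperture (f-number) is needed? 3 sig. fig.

f/8

Rearrange H = f²/(N·c) + f for N: N = f² / ((H − f)·c).
N = 50² / ((24100 − 50) × 0.013) = 2500 / 312.6 ≈ 8.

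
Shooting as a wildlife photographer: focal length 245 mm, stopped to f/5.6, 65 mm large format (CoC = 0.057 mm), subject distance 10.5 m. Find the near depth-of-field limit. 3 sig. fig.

Hyperfocal distance H = f²/(N·c) + f = 245²/(5.6 × 0.057) + 245 = 60025/0.3192 + 245 ≈ 188293.2 mm ≈ 188.3 m.
Near limit Dn = s·(H − f)/(H + s − 2f) = 10500 × (188293.2 − 245) / (188293.2 + 10500 − 2 × 245) = 10500 × 188048.2 / 198303.2 ≈ 9957.0 mm ≈ 9.96 m.

9.96 m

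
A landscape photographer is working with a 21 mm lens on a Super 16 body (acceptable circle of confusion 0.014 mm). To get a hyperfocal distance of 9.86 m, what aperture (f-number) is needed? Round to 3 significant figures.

Rearrange H = f²/(N·c) + f for N: N = f² / ((H − f)·c).
N = 21² / ((9860 − 21) × 0.014) = 441 / 137.7 ≈ 3.20.

f/3.20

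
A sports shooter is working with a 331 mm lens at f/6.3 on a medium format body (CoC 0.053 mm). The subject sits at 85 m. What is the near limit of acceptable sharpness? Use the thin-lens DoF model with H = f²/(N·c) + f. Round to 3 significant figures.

Hyperfocal distance H = f²/(N·c) + f = 331²/(6.3 × 0.053) + 331 = 109561/0.3339 + 331 ≈ 328456.2 mm ≈ 328.5 m.
Near limit Dn = s·(H − f)/(H + s − 2f) = 85000 × (328456.2 − 331) / (328456.2 + 85000 − 2 × 331) = 85000 × 328125.2 / 412794.2 ≈ 67565 mm ≈ 67.6 m.

67.6 m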